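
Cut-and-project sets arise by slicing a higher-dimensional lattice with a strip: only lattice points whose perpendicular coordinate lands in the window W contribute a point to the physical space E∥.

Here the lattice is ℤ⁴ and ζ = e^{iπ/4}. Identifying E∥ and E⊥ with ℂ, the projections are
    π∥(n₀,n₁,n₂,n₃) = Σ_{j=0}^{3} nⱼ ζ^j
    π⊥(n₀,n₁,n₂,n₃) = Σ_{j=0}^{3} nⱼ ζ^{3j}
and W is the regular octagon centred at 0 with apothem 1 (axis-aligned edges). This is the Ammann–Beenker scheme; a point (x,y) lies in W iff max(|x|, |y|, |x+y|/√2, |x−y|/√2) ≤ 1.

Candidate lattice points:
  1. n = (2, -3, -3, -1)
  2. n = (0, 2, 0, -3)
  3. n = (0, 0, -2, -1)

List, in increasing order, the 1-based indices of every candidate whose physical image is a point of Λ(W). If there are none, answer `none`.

π⊥(n) = n₀ + n₁ζ³ + n₂ζ⁶ + n₃ζ⁹ where ζ = e^{iπ/4}.
candidate 1: n = (2, -3, -3, -1) → π⊥ ≈ (+3.41421, +0.17157); max(|x|,|y|,|x±y|/√2) = 3.41421 > 1 ⇒ ∉ W
candidate 2: n = (0, 2, 0, -3) → π⊥ ≈ (-3.53553, -0.70711); max(|x|,|y|,|x±y|/√2) = 3.53553 > 1 ⇒ ∉ W
candidate 3: n = (0, 0, -2, -1) → π⊥ ≈ (-0.70711, +1.29289); max(|x|,|y|,|x±y|/√2) = 1.41421 > 1 ⇒ ∉ W

none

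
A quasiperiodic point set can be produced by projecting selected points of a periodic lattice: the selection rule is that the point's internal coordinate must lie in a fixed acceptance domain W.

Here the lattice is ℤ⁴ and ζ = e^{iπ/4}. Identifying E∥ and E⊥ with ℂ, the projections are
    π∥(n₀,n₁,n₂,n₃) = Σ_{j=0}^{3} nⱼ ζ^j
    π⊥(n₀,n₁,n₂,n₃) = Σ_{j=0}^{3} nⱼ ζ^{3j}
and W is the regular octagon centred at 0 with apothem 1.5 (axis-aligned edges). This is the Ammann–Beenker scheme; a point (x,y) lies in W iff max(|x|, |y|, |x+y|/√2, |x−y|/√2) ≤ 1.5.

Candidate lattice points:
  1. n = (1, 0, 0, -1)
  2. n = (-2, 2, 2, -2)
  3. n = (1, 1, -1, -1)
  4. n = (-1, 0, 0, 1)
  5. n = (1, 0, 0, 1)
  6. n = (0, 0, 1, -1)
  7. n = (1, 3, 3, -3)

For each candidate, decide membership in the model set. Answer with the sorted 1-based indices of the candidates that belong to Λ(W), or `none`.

π⊥(n) = n₀ + n₁ζ³ + n₂ζ⁶ + n₃ζ⁹ where ζ = e^{iπ/4}.
candidate 1: n = (1, 0, 0, -1) → π⊥ ≈ (+0.2929, -0.7071); max(|x|,|y|,|x±y|/√2) = 0.7071 ≤ 1.5 ⇒ ∈ W
candidate 2: n = (-2, 2, 2, -2) → π⊥ ≈ (-4.8284, -2.0000); max(|x|,|y|,|x±y|/√2) = 4.8284 > 1.5 ⇒ ∉ W
candidate 3: n = (1, 1, -1, -1) → π⊥ ≈ (-0.4142, +1.0000); max(|x|,|y|,|x±y|/√2) = 1.0000 ≤ 1.5 ⇒ ∈ W
candidate 4: n = (-1, 0, 0, 1) → π⊥ ≈ (-0.2929, +0.7071); max(|x|,|y|,|x±y|/√2) = 0.7071 ≤ 1.5 ⇒ ∈ W
candidate 5: n = (1, 0, 0, 1) → π⊥ ≈ (+1.7071, +0.7071); max(|x|,|y|,|x±y|/√2) = 1.7071 > 1.5 ⇒ ∉ W
candidate 6: n = (0, 0, 1, -1) → π⊥ ≈ (-0.7071, -1.7071); max(|x|,|y|,|x±y|/√2) = 1.7071 > 1.5 ⇒ ∉ W
candidate 7: n = (1, 3, 3, -3) → π⊥ ≈ (-3.2426, -3.0000); max(|x|,|y|,|x±y|/√2) = 4.4142 > 1.5 ⇒ ∉ W

1, 3, 4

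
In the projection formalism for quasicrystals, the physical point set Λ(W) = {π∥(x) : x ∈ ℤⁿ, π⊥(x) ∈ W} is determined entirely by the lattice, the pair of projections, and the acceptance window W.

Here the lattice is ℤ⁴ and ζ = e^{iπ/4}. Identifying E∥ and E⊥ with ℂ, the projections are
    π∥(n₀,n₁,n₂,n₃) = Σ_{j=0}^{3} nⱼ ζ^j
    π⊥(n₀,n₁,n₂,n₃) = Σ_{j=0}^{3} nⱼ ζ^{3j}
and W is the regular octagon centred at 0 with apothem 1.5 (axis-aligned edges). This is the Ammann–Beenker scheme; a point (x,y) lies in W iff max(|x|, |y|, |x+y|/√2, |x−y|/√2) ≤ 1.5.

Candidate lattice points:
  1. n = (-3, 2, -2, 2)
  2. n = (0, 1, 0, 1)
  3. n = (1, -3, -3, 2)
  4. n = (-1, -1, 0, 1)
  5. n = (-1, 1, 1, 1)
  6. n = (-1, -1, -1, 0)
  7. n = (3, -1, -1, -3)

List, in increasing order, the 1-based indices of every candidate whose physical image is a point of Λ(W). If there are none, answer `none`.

Internal map: ζ^{3j} for j=0..3 gives (1,0), (−√2/2,√2/2), (0,−1), (√2/2,√2/2).
#1 (-3, 2, -2, 2): internal (-3.00000, 4.82843); octagon support 5.53553 vs apothem 1.5 → ∉ W
#2 (0, 1, 0, 1): internal (0.00000, 1.41421); octagon support 1.41421 vs apothem 1.5 → ∈ W
#3 (1, -3, -3, 2): internal (4.53553, 2.29289); octagon support 4.82843 vs apothem 1.5 → ∉ W
#4 (-1, -1, 0, 1): internal (0.41421, 0.00000); octagon support 0.41421 vs apothem 1.5 → ∈ W
#5 (-1, 1, 1, 1): internal (-1.00000, 0.41421); octagon support 1.00000 vs apothem 1.5 → ∈ W
#6 (-1, -1, -1, 0): internal (-0.29289, 0.29289); octagon support 0.41421 vs apothem 1.5 → ∈ W
#7 (3, -1, -1, -3): internal (1.58579, -1.82843); octagon support 2.41421 vs apothem 1.5 → ∉ W

2, 4, 5, 6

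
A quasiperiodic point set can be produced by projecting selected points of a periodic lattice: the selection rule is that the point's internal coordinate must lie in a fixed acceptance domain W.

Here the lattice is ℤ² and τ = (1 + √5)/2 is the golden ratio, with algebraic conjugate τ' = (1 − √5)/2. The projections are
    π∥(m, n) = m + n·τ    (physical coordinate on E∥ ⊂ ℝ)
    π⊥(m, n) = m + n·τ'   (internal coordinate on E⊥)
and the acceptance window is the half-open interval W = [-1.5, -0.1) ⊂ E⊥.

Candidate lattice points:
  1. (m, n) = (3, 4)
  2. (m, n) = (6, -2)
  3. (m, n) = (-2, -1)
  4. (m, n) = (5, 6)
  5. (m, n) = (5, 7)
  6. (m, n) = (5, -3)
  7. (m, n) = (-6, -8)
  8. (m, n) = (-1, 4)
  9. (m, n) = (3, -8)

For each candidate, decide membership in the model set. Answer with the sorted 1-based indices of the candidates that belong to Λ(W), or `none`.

Numerically τ ≈ 1.61803 and τ' = −1/τ ≈ -0.61803.
#1 (3,4): internal coord 3 + (4)·τ' = +0.52786; +0.52786 ∉ [-1.5, -0.1) → out
#2 (6,-2): internal coord 6 + (-2)·τ' = +7.23607; +7.23607 ∉ [-1.5, -0.1) → out
#3 (-2,-1): internal coord -2 + (-1)·τ' = -1.38197; -1.38197 ∈ [-1.5, -0.1) → IN Λ
#4 (5,6): internal coord 5 + (6)·τ' = +1.29180; +1.29180 ∉ [-1.5, -0.1) → out
#5 (5,7): internal coord 5 + (7)·τ' = +0.67376; +0.67376 ∉ [-1.5, -0.1) → out
#6 (5,-3): internal coord 5 + (-3)·τ' = +6.85410; +6.85410 ∉ [-1.5, -0.1) → out
#7 (-6,-8): internal coord -6 + (-8)·τ' = -1.05573; -1.05573 ∈ [-1.5, -0.1) → IN Λ
#8 (-1,4): internal coord -1 + (4)·τ' = -3.47214; -3.47214 ∉ [-1.5, -0.1) → out
#9 (3,-8): internal coord 3 + (-8)·τ' = +7.94427; +7.94427 ∉ [-1.5, -0.1) → out

3, 7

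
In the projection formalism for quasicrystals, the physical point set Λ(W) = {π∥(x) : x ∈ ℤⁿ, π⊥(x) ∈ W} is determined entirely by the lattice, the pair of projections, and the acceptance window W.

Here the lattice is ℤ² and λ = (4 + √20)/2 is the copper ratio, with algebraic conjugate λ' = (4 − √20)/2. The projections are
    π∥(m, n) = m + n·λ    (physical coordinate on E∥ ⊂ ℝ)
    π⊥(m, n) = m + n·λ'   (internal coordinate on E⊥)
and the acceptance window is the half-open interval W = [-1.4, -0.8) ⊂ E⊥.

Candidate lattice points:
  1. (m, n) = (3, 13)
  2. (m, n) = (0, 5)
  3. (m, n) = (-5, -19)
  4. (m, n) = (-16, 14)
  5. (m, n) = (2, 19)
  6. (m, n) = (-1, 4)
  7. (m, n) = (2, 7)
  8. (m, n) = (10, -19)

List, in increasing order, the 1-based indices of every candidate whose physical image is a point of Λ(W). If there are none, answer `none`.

λ' = (4−√20)/2 ≈ -0.236068.
candidate 1: (m,n)=(3,13) → π∥ = 3+13·λ ≈ 58.068884, π⊥ = 3+13·λ' ≈ -0.068884 ∉ [-1.4, -0.8) ⇒ out
candidate 2: (m,n)=(0,5) → π∥ = 0+5·λ ≈ 21.180340, π⊥ = 0+5·λ' ≈ -1.180340 ∈ [-1.4, -0.8) ⇒ IN Λ
candidate 3: (m,n)=(-5,-19) → π∥ = -5-19·λ ≈ -85.485292, π⊥ = -5-19·λ' ≈ -0.514708 ∉ [-1.4, -0.8) ⇒ out
candidate 4: (m,n)=(-16,14) → π∥ = -16+14·λ ≈ 43.304952, π⊥ = -16+14·λ' ≈ -19.304952 ∉ [-1.4, -0.8) ⇒ out
candidate 5: (m,n)=(2,19) → π∥ = 2+19·λ ≈ 82.485292, π⊥ = 2+19·λ' ≈ -2.485292 ∉ [-1.4, -0.8) ⇒ out
candidate 6: (m,n)=(-1,4) → π∥ = -1+4·λ ≈ 15.944272, π⊥ = -1+4·λ' ≈ -1.944272 ∉ [-1.4, -0.8) ⇒ out
candidate 7: (m,n)=(2,7) → π∥ = 2+7·λ ≈ 31.652476, π⊥ = 2+7·λ' ≈ 0.347524 ∉ [-1.4, -0.8) ⇒ out
candidate 8: (m,n)=(10,-19) → π∥ = 10-19·λ ≈ -70.485292, π⊥ = 10-19·λ' ≈ 14.485292 ∉ [-1.4, -0.8) ⇒ out

2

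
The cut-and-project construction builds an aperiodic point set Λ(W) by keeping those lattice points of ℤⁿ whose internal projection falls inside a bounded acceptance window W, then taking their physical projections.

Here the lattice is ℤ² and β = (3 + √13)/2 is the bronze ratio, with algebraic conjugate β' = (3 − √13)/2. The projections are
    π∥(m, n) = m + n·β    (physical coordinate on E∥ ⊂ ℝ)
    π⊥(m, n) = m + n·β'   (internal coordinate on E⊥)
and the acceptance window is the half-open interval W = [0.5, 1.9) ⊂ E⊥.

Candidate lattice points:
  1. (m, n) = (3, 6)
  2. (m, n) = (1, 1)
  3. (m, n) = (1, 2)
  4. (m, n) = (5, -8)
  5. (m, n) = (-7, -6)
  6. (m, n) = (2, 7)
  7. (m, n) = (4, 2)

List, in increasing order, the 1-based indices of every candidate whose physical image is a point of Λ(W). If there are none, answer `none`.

1, 2

Numerically β ≈ 3.3028 and β' = −1/β ≈ -0.3028.
candidate 1: (m,n)=(3,6) → π∥ = 3+6·β ≈ 22.8167, π⊥ = 3+6·β' ≈ 1.1833 ∈ [0.5, 1.9) ⇒ IN Λ
candidate 2: (m,n)=(1,1) → π∥ = 1+1·β ≈ 4.3028, π⊥ = 1+1·β' ≈ 0.6972 ∈ [0.5, 1.9) ⇒ IN Λ
candidate 3: (m,n)=(1,2) → π∥ = 1+2·β ≈ 7.6056, π⊥ = 1+2·β' ≈ 0.3944 ∉ [0.5, 1.9) ⇒ out
candidate 4: (m,n)=(5,-8) → π∥ = 5-8·β ≈ -21.4222, π⊥ = 5-8·β' ≈ 7.4222 ∉ [0.5, 1.9) ⇒ out
candidate 5: (m,n)=(-7,-6) → π∥ = -7-6·β ≈ -26.8167, π⊥ = -7-6·β' ≈ -5.1833 ∉ [0.5, 1.9) ⇒ out
candidate 6: (m,n)=(2,7) → π∥ = 2+7·β ≈ 25.1194, π⊥ = 2+7·β' ≈ -0.1194 ∉ [0.5, 1.9) ⇒ out
candidate 7: (m,n)=(4,2) → π∥ = 4+2·β ≈ 10.6056, π⊥ = 4+2·β' ≈ 3.3944 ∉ [0.5, 1.9) ⇒ out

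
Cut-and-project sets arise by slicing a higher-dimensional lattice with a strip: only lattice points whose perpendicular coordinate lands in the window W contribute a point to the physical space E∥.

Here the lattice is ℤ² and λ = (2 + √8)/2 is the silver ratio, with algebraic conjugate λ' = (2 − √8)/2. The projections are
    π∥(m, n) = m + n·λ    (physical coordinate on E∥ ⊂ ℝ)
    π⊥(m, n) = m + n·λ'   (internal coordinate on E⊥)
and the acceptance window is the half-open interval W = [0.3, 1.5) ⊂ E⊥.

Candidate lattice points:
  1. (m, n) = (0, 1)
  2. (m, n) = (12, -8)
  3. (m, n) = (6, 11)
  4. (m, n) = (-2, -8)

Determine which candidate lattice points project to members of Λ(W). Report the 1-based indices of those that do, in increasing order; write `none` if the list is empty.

λ' = (2−√8)/2 ≈ -0.4142.
[1] lift (0,1): star map gives -0.4142; window check 0.3 ≤ -0.4142 < 1.5 is false → out
[2] lift (12,-8): star map gives 15.3137; window check 0.3 ≤ 15.3137 < 1.5 is false → out
[3] lift (6,11): star map gives 1.4437; window check 0.3 ≤ 1.4437 < 1.5 is true → IN Λ
[4] lift (-2,-8): star map gives 1.3137; window check 0.3 ≤ 1.3137 < 1.5 is true → IN Λ

3, 4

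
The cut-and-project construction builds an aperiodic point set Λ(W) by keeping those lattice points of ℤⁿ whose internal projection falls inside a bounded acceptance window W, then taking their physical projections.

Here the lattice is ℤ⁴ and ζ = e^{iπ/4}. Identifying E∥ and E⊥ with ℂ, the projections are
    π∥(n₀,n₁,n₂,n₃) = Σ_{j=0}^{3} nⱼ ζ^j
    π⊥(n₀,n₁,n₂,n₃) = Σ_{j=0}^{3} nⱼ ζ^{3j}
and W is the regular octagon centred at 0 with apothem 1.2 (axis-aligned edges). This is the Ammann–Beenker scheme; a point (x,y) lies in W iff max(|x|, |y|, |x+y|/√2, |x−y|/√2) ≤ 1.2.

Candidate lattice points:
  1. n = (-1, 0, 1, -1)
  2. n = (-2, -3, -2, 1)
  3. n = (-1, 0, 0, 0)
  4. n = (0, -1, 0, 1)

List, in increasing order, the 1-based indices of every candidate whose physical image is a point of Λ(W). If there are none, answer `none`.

2, 3

π⊥(n) = n₀ + n₁ζ³ + n₂ζ⁶ + n₃ζ⁹ where ζ = e^{iπ/4}.
#1 (-1, 0, 1, -1): internal (-1.707107, -1.707107); octagon support 2.414214 vs apothem 1.2 → ∉ W
#2 (-2, -3, -2, 1): internal (0.828427, 0.585786); octagon support 1.000000 vs apothem 1.2 → ∈ W
#3 (-1, 0, 0, 0): internal (-1.000000, 0.000000); octagon support 1.000000 vs apothem 1.2 → ∈ W
#4 (0, -1, 0, 1): internal (1.414214, 0.000000); octagon support 1.414214 vs apothem 1.2 → ∉ W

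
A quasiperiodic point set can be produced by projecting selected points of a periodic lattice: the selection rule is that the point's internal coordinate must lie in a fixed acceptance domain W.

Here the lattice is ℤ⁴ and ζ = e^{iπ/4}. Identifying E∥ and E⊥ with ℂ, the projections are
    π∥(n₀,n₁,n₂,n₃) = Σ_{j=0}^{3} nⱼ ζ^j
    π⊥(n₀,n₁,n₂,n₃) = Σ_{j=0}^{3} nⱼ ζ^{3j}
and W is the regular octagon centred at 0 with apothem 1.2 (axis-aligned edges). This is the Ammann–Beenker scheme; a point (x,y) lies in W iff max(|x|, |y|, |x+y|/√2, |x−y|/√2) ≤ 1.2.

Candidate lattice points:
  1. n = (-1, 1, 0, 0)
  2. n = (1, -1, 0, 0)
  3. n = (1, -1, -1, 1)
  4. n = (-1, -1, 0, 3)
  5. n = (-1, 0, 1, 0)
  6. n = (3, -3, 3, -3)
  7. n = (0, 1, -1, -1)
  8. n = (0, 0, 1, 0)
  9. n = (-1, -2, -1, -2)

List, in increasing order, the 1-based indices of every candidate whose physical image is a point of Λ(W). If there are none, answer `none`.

π⊥(n) = n₀ + n₁ζ³ + n₂ζ⁶ + n₃ζ⁹ where ζ = e^{iπ/4}.
#1 (-1, 1, 0, 0): internal (-1.7071, 0.7071); octagon support 1.7071 vs apothem 1.2 → ∉ W
#2 (1, -1, 0, 0): internal (1.7071, -0.7071); octagon support 1.7071 vs apothem 1.2 → ∉ W
#3 (1, -1, -1, 1): internal (2.4142, 1.0000); octagon support 2.4142 vs apothem 1.2 → ∉ W
#4 (-1, -1, 0, 3): internal (1.8284, 1.4142); octagon support 2.2929 vs apothem 1.2 → ∉ W
#5 (-1, 0, 1, 0): internal (-1.0000, -1.0000); octagon support 1.4142 vs apothem 1.2 → ∉ W
#6 (3, -3, 3, -3): internal (3.0000, -7.2426); octagon support 7.2426 vs apothem 1.2 → ∉ W
#7 (0, 1, -1, -1): internal (-1.4142, 1.0000); octagon support 1.7071 vs apothem 1.2 → ∉ W
#8 (0, 0, 1, 0): internal (0.0000, -1.0000); octagon support 1.0000 vs apothem 1.2 → ∈ W
#9 (-1, -2, -1, -2): internal (-1.0000, -1.8284); octagon support 2.0000 vs apothem 1.2 → ∉ W

8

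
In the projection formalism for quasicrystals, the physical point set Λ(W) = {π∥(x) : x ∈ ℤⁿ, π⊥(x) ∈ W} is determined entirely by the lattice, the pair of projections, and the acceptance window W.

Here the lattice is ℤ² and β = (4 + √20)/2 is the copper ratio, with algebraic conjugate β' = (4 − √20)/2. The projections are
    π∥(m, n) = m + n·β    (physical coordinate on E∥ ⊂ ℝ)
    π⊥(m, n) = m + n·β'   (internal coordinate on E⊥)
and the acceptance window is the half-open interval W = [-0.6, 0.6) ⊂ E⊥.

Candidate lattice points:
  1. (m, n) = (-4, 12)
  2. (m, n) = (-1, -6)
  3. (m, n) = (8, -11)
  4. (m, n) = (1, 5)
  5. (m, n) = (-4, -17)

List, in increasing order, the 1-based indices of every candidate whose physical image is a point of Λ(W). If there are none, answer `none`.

2, 4, 5

β' = (4−√20)/2 ≈ -0.2361.
[1] lift (-4,12): star map gives -6.8328; window check -0.6 ≤ -6.8328 < 0.6 is false → out
[2] lift (-1,-6): star map gives 0.4164; window check -0.6 ≤ 0.4164 < 0.6 is true → IN Λ
[3] lift (8,-11): star map gives 10.5967; window check -0.6 ≤ 10.5967 < 0.6 is false → out
[4] lift (1,5): star map gives -0.1803; window check -0.6 ≤ -0.1803 < 0.6 is true → IN Λ
[5] lift (-4,-17): star map gives 0.0132; window check -0.6 ≤ 0.0132 < 0.6 is true → IN Λ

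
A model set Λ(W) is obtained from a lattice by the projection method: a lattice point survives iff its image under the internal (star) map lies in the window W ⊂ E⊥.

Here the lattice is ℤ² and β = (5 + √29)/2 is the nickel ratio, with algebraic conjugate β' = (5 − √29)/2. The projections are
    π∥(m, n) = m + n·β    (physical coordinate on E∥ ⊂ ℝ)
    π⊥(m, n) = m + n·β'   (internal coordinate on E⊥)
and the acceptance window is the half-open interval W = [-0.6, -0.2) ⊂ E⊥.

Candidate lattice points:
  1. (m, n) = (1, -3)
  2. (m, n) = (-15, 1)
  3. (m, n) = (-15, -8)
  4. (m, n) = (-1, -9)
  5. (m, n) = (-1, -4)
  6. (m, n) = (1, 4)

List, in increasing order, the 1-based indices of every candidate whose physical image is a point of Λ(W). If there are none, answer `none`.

5

Numerically β ≈ 5.1926 and β' = −1/β ≈ -0.1926.
[1] lift (1,-3): star map gives 1.5777; window check -0.6 ≤ 1.5777 < -0.2 is false → out
[2] lift (-15,1): star map gives -15.1926; window check -0.6 ≤ -15.1926 < -0.2 is false → out
[3] lift (-15,-8): star map gives -13.4593; window check -0.6 ≤ -13.4593 < -0.2 is false → out
[4] lift (-1,-9): star map gives 0.7332; window check -0.6 ≤ 0.7332 < -0.2 is false → out
[5] lift (-1,-4): star map gives -0.2297; window check -0.6 ≤ -0.2297 < -0.2 is true → IN Λ
[6] lift (1,4): star map gives 0.2297; window check -0.6 ≤ 0.2297 < -0.2 is false → out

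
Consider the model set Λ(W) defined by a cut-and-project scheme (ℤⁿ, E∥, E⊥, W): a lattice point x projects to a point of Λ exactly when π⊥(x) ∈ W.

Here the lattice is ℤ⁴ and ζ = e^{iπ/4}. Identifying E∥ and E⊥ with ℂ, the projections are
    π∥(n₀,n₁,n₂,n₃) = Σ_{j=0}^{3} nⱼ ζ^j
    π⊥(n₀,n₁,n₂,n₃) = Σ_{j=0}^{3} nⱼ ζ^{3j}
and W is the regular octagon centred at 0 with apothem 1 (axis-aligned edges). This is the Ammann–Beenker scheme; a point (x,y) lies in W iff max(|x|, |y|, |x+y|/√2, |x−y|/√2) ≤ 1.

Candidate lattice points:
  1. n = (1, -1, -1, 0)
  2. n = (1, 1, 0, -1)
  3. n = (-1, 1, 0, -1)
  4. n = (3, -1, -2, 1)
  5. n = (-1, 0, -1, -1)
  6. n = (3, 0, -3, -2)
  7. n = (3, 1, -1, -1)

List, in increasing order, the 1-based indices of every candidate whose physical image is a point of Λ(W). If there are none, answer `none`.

Internal map: ζ^{3j} for j=0..3 gives (1,0), (−√2/2,√2/2), (0,−1), (√2/2,√2/2).
candidate 1: n = (1, -1, -1, 0) → π⊥ ≈ (+1.70711, +0.29289); max(|x|,|y|,|x±y|/√2) = 1.70711 > 1 ⇒ ∉ W
candidate 2: n = (1, 1, 0, -1) → π⊥ ≈ (-0.41421, +0.00000); max(|x|,|y|,|x±y|/√2) = 0.41421 ≤ 1 ⇒ ∈ W
candidate 3: n = (-1, 1, 0, -1) → π⊥ ≈ (-2.41421, +0.00000); max(|x|,|y|,|x±y|/√2) = 2.41421 > 1 ⇒ ∉ W
candidate 4: n = (3, -1, -2, 1) → π⊥ ≈ (+4.41421, +2.00000); max(|x|,|y|,|x±y|/√2) = 4.53553 > 1 ⇒ ∉ W
candidate 5: n = (-1, 0, -1, -1) → π⊥ ≈ (-1.70711, +0.29289); max(|x|,|y|,|x±y|/√2) = 1.70711 > 1 ⇒ ∉ W
candidate 6: n = (3, 0, -3, -2) → π⊥ ≈ (+1.58579, +1.58579); max(|x|,|y|,|x±y|/√2) = 2.24264 > 1 ⇒ ∉ W
candidate 7: n = (3, 1, -1, -1) → π⊥ ≈ (+1.58579, +1.00000); max(|x|,|y|,|x±y|/√2) = 1.82843 > 1 ⇒ ∉ W

2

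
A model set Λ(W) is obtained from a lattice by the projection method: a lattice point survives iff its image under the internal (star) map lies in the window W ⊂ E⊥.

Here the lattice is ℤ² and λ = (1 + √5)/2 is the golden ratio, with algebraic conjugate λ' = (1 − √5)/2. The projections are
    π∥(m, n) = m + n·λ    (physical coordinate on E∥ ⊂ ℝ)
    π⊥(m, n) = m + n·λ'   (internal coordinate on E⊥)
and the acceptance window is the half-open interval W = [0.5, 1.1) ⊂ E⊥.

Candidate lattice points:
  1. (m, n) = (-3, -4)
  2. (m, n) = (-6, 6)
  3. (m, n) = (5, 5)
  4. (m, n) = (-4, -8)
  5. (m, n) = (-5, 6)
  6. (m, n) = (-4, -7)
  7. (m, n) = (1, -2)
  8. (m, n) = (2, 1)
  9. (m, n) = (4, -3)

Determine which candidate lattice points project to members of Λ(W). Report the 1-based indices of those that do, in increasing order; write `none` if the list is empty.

4

Compute λ' = (1−√5)/2 = -0.6180, so π⊥(m,n) = m -0.6180·n.
candidate 1: (m,n)=(-3,-4) → π∥ = -3-4·λ ≈ -9.4721, π⊥ = -3-4·λ' ≈ -0.5279 ∉ [0.5, 1.1) ⇒ out
candidate 2: (m,n)=(-6,6) → π∥ = -6+6·λ ≈ 3.7082, π⊥ = -6+6·λ' ≈ -9.7082 ∉ [0.5, 1.1) ⇒ out
candidate 3: (m,n)=(5,5) → π∥ = 5+5·λ ≈ 13.0902, π⊥ = 5+5·λ' ≈ 1.9098 ∉ [0.5, 1.1) ⇒ out
candidate 4: (m,n)=(-4,-8) → π∥ = -4-8·λ ≈ -16.9443, π⊥ = -4-8·λ' ≈ 0.9443 ∈ [0.5, 1.1) ⇒ IN Λ
candidate 5: (m,n)=(-5,6) → π∥ = -5+6·λ ≈ 4.7082, π⊥ = -5+6·λ' ≈ -8.7082 ∉ [0.5, 1.1) ⇒ out
candidate 6: (m,n)=(-4,-7) → π∥ = -4-7·λ ≈ -15.3262, π⊥ = -4-7·λ' ≈ 0.3262 ∉ [0.5, 1.1) ⇒ out
candidate 7: (m,n)=(1,-2) → π∥ = 1-2·λ ≈ -2.2361, π⊥ = 1-2·λ' ≈ 2.2361 ∉ [0.5, 1.1) ⇒ out
candidate 8: (m,n)=(2,1) → π∥ = 2+1·λ ≈ 3.6180, π⊥ = 2+1·λ' ≈ 1.3820 ∉ [0.5, 1.1) ⇒ out
candidate 9: (m,n)=(4,-3) → π∥ = 4-3·λ ≈ -0.8541, π⊥ = 4-3·λ' ≈ 5.8541 ∉ [0.5, 1.1) ⇒ out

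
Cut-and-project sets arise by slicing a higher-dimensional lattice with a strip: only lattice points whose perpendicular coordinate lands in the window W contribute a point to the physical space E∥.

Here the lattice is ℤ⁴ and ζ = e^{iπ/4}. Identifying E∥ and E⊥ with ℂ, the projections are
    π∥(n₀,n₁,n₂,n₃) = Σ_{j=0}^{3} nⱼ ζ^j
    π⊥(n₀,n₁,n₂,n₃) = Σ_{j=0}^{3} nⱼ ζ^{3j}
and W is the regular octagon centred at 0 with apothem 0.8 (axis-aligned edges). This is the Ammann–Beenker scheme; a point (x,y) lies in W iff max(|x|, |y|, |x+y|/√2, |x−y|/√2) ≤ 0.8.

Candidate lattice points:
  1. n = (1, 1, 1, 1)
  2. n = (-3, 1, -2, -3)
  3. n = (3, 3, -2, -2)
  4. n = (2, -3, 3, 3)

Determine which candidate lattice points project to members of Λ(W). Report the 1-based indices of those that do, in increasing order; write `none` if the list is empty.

Internal map: ζ^{3j} for j=0..3 gives (1,0), (−√2/2,√2/2), (0,−1), (√2/2,√2/2).
#1 (1, 1, 1, 1): internal (1.000000, 0.414214); octagon support 1.000000 vs apothem 0.8 → ∉ W
#2 (-3, 1, -2, -3): internal (-5.828427, 0.585786); octagon support 5.828427 vs apothem 0.8 → ∉ W
#3 (3, 3, -2, -2): internal (-0.535534, 2.707107); octagon support 2.707107 vs apothem 0.8 → ∉ W
#4 (2, -3, 3, 3): internal (6.242641, -3.000000); octagon support 6.535534 vs apothem 0.8 → ∉ W

none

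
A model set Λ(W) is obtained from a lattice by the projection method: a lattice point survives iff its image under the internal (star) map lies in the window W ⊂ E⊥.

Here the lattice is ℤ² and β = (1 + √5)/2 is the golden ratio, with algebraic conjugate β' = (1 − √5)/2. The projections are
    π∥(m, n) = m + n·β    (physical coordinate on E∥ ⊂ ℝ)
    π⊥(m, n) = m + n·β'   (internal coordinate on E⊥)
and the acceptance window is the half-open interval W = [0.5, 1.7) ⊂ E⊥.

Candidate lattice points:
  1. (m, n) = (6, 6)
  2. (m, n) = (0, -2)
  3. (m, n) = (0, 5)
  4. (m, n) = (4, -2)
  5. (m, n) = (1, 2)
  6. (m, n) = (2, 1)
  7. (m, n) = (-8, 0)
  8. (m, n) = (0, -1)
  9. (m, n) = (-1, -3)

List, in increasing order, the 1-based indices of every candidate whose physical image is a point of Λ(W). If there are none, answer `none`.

β' = (1−√5)/2 ≈ -0.61803.
[1] lift (6,6): star map gives 2.29180; window check 0.5 ≤ 2.29180 < 1.7 is false → out
[2] lift (0,-2): star map gives 1.23607; window check 0.5 ≤ 1.23607 < 1.7 is true → IN Λ
[3] lift (0,5): star map gives -3.09017; window check 0.5 ≤ -3.09017 < 1.7 is false → out
[4] lift (4,-2): star map gives 5.23607; window check 0.5 ≤ 5.23607 < 1.7 is false → out
[5] lift (1,2): star map gives -0.23607; window check 0.5 ≤ -0.23607 < 1.7 is false → out
[6] lift (2,1): star map gives 1.38197; window check 0.5 ≤ 1.38197 < 1.7 is true → IN Λ
[7] lift (-8,0): star map gives -8.00000; window check 0.5 ≤ -8.00000 < 1.7 is false → out
[8] lift (0,-1): star map gives 0.61803; window check 0.5 ≤ 0.61803 < 1.7 is true → IN Λ
[9] lift (-1,-3): star map gives 0.85410; window check 0.5 ≤ 0.85410 < 1.7 is true → IN Λ

2, 6, 8, 9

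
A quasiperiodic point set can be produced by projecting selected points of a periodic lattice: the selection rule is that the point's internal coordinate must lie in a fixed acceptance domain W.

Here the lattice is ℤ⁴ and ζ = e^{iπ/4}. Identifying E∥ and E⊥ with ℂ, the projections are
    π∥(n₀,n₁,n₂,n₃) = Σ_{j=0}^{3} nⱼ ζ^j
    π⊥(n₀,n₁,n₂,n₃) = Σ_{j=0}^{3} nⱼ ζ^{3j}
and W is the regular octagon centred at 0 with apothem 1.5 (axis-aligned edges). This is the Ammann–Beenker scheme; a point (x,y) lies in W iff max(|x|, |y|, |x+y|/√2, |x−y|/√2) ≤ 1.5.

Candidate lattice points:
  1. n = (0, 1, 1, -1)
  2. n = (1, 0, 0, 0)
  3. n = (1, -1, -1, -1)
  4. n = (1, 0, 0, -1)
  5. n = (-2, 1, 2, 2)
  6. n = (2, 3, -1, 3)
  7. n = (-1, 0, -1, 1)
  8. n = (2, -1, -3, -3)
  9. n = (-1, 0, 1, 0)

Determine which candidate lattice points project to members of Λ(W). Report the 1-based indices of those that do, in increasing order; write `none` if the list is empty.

2, 3, 4, 5, 8, 9

With ζ = e^{iπ/4} the internal vectors are ζ^0,ζ^3,ζ^6,ζ^9.
#1 (0, 1, 1, -1): internal (-1.41421, -1.00000); octagon support 1.70711 vs apothem 1.5 → ∉ W
#2 (1, 0, 0, 0): internal (1.00000, 0.00000); octagon support 1.00000 vs apothem 1.5 → ∈ W
#3 (1, -1, -1, -1): internal (1.00000, -0.41421); octagon support 1.00000 vs apothem 1.5 → ∈ W
#4 (1, 0, 0, -1): internal (0.29289, -0.70711); octagon support 0.70711 vs apothem 1.5 → ∈ W
#5 (-2, 1, 2, 2): internal (-1.29289, 0.12132); octagon support 1.29289 vs apothem 1.5 → ∈ W
#6 (2, 3, -1, 3): internal (2.00000, 5.24264); octagon support 5.24264 vs apothem 1.5 → ∉ W
#7 (-1, 0, -1, 1): internal (-0.29289, 1.70711); octagon support 1.70711 vs apothem 1.5 → ∉ W
#8 (2, -1, -3, -3): internal (0.58579, 0.17157); octagon support 0.58579 vs apothem 1.5 → ∈ W
#9 (-1, 0, 1, 0): internal (-1.00000, -1.00000); octagon support 1.41421 vs apothem 1.5 → ∈ W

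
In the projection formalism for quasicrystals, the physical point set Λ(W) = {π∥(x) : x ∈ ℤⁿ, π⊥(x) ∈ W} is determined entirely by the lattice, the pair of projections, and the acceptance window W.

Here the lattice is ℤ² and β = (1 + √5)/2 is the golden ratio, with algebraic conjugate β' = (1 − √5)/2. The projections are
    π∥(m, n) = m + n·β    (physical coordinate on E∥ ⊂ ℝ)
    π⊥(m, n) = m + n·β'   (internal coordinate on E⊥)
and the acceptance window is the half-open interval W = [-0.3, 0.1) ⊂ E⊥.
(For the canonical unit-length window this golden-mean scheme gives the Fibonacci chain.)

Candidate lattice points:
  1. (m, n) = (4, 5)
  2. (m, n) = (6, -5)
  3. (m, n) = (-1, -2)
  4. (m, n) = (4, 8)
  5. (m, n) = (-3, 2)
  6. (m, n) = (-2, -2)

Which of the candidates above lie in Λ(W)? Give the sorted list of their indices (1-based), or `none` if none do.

β' = (1−√5)/2 ≈ -0.6180.
#1 (4,5): internal coord 4 + (5)·β' = +0.9098; +0.9098 ∉ [-0.3, 0.1) → out
#2 (6,-5): internal coord 6 + (-5)·β' = +9.0902; +9.0902 ∉ [-0.3, 0.1) → out
#3 (-1,-2): internal coord -1 + (-2)·β' = +0.2361; +0.2361 ∉ [-0.3, 0.1) → out
#4 (4,8): internal coord 4 + (8)·β' = -0.9443; -0.9443 ∉ [-0.3, 0.1) → out
#5 (-3,2): internal coord -3 + (2)·β' = -4.2361; -4.2361 ∉ [-0.3, 0.1) → out
#6 (-2,-2): internal coord -2 + (-2)·β' = -0.7639; -0.7639 ∉ [-0.3, 0.1) → out

none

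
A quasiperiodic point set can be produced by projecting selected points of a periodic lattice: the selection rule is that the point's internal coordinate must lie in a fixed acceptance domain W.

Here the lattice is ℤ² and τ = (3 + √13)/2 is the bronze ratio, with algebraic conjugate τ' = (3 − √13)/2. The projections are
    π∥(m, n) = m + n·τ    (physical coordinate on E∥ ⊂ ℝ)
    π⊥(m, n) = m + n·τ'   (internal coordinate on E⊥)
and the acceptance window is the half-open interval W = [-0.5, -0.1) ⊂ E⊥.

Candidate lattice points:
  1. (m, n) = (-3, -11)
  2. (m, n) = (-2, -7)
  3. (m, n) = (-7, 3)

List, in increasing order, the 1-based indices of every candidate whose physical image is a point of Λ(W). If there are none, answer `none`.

none

Compute τ' = (3−√13)/2 = -0.30278, so π⊥(m,n) = m -0.30278·n.
[1] lift (-3,-11): star map gives 0.33053; window check -0.5 ≤ 0.33053 < -0.1 is false → out
[2] lift (-2,-7): star map gives 0.11943; window check -0.5 ≤ 0.11943 < -0.1 is false → out
[3] lift (-7,3): star map gives -7.90833; window check -0.5 ≤ -7.90833 < -0.1 is false → out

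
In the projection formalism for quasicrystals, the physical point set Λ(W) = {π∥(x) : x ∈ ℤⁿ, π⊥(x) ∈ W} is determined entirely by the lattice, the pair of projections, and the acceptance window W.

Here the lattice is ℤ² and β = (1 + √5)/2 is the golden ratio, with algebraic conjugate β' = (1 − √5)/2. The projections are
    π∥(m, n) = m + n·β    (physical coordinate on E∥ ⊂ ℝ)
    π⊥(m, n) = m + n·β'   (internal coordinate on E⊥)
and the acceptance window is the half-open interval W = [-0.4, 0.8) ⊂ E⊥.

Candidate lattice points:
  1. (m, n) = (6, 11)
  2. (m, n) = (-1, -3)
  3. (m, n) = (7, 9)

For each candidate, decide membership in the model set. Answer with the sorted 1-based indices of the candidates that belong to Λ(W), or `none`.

Numerically β ≈ 1.61803 and β' = −1/β ≈ -0.61803.
[1] lift (6,11): star map gives -0.79837; window check -0.4 ≤ -0.79837 < 0.8 is false → out
[2] lift (-1,-3): star map gives 0.85410; window check -0.4 ≤ 0.85410 < 0.8 is false → out
[3] lift (7,9): star map gives 1.43769; window check -0.4 ≤ 1.43769 < 0.8 is false → out

none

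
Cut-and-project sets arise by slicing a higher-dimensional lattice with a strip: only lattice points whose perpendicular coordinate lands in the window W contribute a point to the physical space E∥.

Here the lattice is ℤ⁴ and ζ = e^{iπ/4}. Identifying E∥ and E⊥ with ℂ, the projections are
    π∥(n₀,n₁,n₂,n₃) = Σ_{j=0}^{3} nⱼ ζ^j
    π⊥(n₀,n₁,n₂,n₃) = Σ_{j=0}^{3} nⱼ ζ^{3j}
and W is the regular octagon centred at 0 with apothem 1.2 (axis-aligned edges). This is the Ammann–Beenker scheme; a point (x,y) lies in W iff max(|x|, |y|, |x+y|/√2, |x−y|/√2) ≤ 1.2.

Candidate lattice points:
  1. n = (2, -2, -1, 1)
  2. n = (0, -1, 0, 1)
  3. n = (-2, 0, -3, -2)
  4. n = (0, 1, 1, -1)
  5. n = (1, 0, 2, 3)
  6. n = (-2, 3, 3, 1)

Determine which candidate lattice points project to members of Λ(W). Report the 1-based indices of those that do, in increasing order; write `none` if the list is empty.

π⊥(n) = n₀ + n₁ζ³ + n₂ζ⁶ + n₃ζ⁹ where ζ = e^{iπ/4}.
#1 (2, -2, -1, 1): internal (4.12132, 0.29289); octagon support 4.12132 vs apothem 1.2 → ∉ W
#2 (0, -1, 0, 1): internal (1.41421, 0.00000); octagon support 1.41421 vs apothem 1.2 → ∉ W
#3 (-2, 0, -3, -2): internal (-3.41421, 1.58579); octagon support 3.53553 vs apothem 1.2 → ∉ W
#4 (0, 1, 1, -1): internal (-1.41421, -1.00000); octagon support 1.70711 vs apothem 1.2 → ∉ W
#5 (1, 0, 2, 3): internal (3.12132, 0.12132); octagon support 3.12132 vs apothem 1.2 → ∉ W
#6 (-2, 3, 3, 1): internal (-3.41421, -0.17157); octagon support 3.41421 vs apothem 1.2 → ∉ W

none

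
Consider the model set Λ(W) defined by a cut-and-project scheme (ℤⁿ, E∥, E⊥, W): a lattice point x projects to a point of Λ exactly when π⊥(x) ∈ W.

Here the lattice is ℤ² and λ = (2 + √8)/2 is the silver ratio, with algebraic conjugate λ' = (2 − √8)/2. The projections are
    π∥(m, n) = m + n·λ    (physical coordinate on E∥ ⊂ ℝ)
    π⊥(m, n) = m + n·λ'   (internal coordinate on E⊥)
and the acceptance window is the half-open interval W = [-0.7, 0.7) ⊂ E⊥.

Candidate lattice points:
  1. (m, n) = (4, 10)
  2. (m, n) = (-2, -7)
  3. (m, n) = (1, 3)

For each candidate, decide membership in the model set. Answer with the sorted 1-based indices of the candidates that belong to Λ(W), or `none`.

1, 3

Numerically λ ≈ 2.41421 and λ' = −1/λ ≈ -0.41421.
[1] lift (4,10): star map gives -0.14214; window check -0.7 ≤ -0.14214 < 0.7 is true → IN Λ
[2] lift (-2,-7): star map gives 0.89949; window check -0.7 ≤ 0.89949 < 0.7 is false → out
[3] lift (1,3): star map gives -0.24264; window check -0.7 ≤ -0.24264 < 0.7 is true → IN Λ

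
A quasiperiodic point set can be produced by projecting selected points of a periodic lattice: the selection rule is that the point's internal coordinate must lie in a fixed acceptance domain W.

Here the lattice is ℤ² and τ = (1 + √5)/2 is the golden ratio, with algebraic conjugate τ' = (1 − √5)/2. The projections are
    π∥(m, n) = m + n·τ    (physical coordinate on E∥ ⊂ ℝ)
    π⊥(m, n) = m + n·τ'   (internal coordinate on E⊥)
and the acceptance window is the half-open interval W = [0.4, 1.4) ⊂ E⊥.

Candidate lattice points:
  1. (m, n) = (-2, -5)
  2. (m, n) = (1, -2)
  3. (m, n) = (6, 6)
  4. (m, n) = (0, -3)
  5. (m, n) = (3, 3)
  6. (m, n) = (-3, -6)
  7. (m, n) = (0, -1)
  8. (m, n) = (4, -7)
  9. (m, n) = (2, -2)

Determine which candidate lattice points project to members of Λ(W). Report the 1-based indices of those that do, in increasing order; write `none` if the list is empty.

τ' = (1−√5)/2 ≈ -0.61803.
[1] lift (-2,-5): star map gives 1.09017; window check 0.4 ≤ 1.09017 < 1.4 is true → IN Λ
[2] lift (1,-2): star map gives 2.23607; window check 0.4 ≤ 2.23607 < 1.4 is false → out
[3] lift (6,6): star map gives 2.29180; window check 0.4 ≤ 2.29180 < 1.4 is false → out
[4] lift (0,-3): star map gives 1.85410; window check 0.4 ≤ 1.85410 < 1.4 is false → out
[5] lift (3,3): star map gives 1.14590; window check 0.4 ≤ 1.14590 < 1.4 is true → IN Λ
[6] lift (-3,-6): star map gives 0.70820; window check 0.4 ≤ 0.70820 < 1.4 is true → IN Λ
[7] lift (0,-1): star map gives 0.61803; window check 0.4 ≤ 0.61803 < 1.4 is true → IN Λ
[8] lift (4,-7): star map gives 8.32624; window check 0.4 ≤ 8.32624 < 1.4 is false → out
[9] lift (2,-2): star map gives 3.23607; window check 0.4 ≤ 3.23607 < 1.4 is false → out

1, 5, 6, 7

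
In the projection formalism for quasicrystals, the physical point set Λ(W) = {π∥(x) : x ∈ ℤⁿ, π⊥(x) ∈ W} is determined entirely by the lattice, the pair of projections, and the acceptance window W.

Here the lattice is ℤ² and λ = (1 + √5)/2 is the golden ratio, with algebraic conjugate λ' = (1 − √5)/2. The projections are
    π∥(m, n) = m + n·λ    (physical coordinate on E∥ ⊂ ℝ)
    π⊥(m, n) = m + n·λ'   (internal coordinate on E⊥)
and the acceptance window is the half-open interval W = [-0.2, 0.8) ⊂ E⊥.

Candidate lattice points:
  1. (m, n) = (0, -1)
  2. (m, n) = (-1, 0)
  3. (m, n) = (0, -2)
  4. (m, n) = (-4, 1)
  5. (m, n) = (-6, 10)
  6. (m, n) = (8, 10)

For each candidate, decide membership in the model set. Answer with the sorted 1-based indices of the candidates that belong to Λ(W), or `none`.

λ' = (1−√5)/2 ≈ -0.618034.
candidate 1: (m,n)=(0,-1) → π∥ = 0-1·λ ≈ -1.618034, π⊥ = 0-1·λ' ≈ 0.618034 ∈ [-0.2, 0.8) ⇒ IN Λ
candidate 2: (m,n)=(-1,0) → π∥ = -1+0·λ ≈ -1.000000, π⊥ = -1+0·λ' ≈ -1.000000 ∉ [-0.2, 0.8) ⇒ out
candidate 3: (m,n)=(0,-2) → π∥ = 0-2·λ ≈ -3.236068, π⊥ = 0-2·λ' ≈ 1.236068 ∉ [-0.2, 0.8) ⇒ out
candidate 4: (m,n)=(-4,1) → π∥ = -4+1·λ ≈ -2.381966, π⊥ = -4+1·λ' ≈ -4.618034 ∉ [-0.2, 0.8) ⇒ out
candidate 5: (m,n)=(-6,10) → π∥ = -6+10·λ ≈ 10.180340, π⊥ = -6+10·λ' ≈ -12.180340 ∉ [-0.2, 0.8) ⇒ out
candidate 6: (m,n)=(8,10) → π∥ = 8+10·λ ≈ 24.180340, π⊥ = 8+10·λ' ≈ 1.819660 ∉ [-0.2, 0.8) ⇒ out

1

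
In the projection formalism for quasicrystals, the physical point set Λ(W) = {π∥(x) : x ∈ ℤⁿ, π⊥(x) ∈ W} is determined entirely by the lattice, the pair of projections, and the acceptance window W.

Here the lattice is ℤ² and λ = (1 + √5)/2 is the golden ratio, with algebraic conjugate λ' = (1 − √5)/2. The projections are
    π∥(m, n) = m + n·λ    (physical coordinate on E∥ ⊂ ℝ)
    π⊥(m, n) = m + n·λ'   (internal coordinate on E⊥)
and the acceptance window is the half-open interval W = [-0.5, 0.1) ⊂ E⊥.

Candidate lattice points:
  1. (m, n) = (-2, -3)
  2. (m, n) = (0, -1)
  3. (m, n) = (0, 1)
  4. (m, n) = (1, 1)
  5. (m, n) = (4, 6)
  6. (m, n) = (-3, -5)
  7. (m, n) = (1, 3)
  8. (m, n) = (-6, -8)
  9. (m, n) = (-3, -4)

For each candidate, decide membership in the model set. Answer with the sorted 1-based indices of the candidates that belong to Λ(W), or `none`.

1, 6

λ' = (1−√5)/2 ≈ -0.6180.
candidate 1: (m,n)=(-2,-3) → π∥ = -2-3·λ ≈ -6.8541, π⊥ = -2-3·λ' ≈ -0.1459 ∈ [-0.5, 0.1) ⇒ IN Λ
candidate 2: (m,n)=(0,-1) → π∥ = 0-1·λ ≈ -1.6180, π⊥ = 0-1·λ' ≈ 0.6180 ∉ [-0.5, 0.1) ⇒ out
candidate 3: (m,n)=(0,1) → π∥ = 0+1·λ ≈ 1.6180, π⊥ = 0+1·λ' ≈ -0.6180 ∉ [-0.5, 0.1) ⇒ out
candidate 4: (m,n)=(1,1) → π∥ = 1+1·λ ≈ 2.6180, π⊥ = 1+1·λ' ≈ 0.3820 ∉ [-0.5, 0.1) ⇒ out
candidate 5: (m,n)=(4,6) → π∥ = 4+6·λ ≈ 13.7082, π⊥ = 4+6·λ' ≈ 0.2918 ∉ [-0.5, 0.1) ⇒ out
candidate 6: (m,n)=(-3,-5) → π∥ = -3-5·λ ≈ -11.0902, π⊥ = -3-5·λ' ≈ 0.0902 ∈ [-0.5, 0.1) ⇒ IN Λ
candidate 7: (m,n)=(1,3) → π∥ = 1+3·λ ≈ 5.8541, π⊥ = 1+3·λ' ≈ -0.8541 ∉ [-0.5, 0.1) ⇒ out
candidate 8: (m,n)=(-6,-8) → π∥ = -6-8·λ ≈ -18.9443, π⊥ = -6-8·λ' ≈ -1.0557 ∉ [-0.5, 0.1) ⇒ out
candidate 9: (m,n)=(-3,-4) → π∥ = -3-4·λ ≈ -9.4721, π⊥ = -3-4·λ' ≈ -0.5279 ∉ [-0.5, 0.1) ⇒ out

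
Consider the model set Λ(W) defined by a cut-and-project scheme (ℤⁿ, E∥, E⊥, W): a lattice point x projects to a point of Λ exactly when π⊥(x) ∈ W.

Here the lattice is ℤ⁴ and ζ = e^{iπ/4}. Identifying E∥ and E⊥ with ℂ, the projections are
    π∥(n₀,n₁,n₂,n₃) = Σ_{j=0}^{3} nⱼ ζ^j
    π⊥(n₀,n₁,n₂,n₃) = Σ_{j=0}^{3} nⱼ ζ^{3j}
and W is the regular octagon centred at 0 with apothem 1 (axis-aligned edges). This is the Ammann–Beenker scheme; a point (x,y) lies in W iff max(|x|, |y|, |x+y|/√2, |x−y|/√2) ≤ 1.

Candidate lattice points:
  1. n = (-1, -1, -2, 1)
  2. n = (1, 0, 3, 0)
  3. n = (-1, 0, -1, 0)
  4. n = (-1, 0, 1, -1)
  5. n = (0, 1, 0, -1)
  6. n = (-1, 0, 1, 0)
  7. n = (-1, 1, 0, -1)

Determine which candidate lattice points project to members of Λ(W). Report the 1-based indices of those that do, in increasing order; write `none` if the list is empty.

none

Internal map: ζ^{3j} for j=0..3 gives (1,0), (−√2/2,√2/2), (0,−1), (√2/2,√2/2).
#1 (-1, -1, -2, 1): internal (0.414214, 2.000000); octagon support 2.000000 vs apothem 1 → ∉ W
#2 (1, 0, 3, 0): internal (1.000000, -3.000000); octagon support 3.000000 vs apothem 1 → ∉ W
#3 (-1, 0, -1, 0): internal (-1.000000, 1.000000); octagon support 1.414214 vs apothem 1 → ∉ W
#4 (-1, 0, 1, -1): internal (-1.707107, -1.707107); octagon support 2.414214 vs apothem 1 → ∉ W
#5 (0, 1, 0, -1): internal (-1.414214, 0.000000); octagon support 1.414214 vs apothem 1 → ∉ W
#6 (-1, 0, 1, 0): internal (-1.000000, -1.000000); octagon support 1.414214 vs apothem 1 → ∉ W
#7 (-1, 1, 0, -1): internal (-2.414214, 0.000000); octagon support 2.414214 vs apothem 1 → ∉ W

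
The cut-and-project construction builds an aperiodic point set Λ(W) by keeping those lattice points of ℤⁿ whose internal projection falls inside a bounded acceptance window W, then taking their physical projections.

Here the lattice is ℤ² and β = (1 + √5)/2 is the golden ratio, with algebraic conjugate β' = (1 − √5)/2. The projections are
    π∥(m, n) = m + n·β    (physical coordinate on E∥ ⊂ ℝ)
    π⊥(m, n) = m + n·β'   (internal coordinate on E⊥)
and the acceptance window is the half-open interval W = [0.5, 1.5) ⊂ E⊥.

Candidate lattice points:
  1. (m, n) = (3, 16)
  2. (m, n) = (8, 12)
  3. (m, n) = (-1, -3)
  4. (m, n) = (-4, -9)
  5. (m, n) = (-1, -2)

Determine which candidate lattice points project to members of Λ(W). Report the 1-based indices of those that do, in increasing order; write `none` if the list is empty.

Compute β' = (1−√5)/2 = -0.6180, so π⊥(m,n) = m -0.6180·n.
candidate 1: (m,n)=(3,16) → π∥ = 3+16·β ≈ 28.8885, π⊥ = 3+16·β' ≈ -6.8885 ∉ [0.5, 1.5) ⇒ out
candidate 2: (m,n)=(8,12) → π∥ = 8+12·β ≈ 27.4164, π⊥ = 8+12·β' ≈ 0.5836 ∈ [0.5, 1.5) ⇒ IN Λ
candidate 3: (m,n)=(-1,-3) → π∥ = -1-3·β ≈ -5.8541, π⊥ = -1-3·β' ≈ 0.8541 ∈ [0.5, 1.5) ⇒ IN Λ
candidate 4: (m,n)=(-4,-9) → π∥ = -4-9·β ≈ -18.5623, π⊥ = -4-9·β' ≈ 1.5623 ∉ [0.5, 1.5) ⇒ out
candidate 5: (m,n)=(-1,-2) → π∥ = -1-2·β ≈ -4.2361, π⊥ = -1-2·β' ≈ 0.2361 ∉ [0.5, 1.5) ⇒ out

2, 3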